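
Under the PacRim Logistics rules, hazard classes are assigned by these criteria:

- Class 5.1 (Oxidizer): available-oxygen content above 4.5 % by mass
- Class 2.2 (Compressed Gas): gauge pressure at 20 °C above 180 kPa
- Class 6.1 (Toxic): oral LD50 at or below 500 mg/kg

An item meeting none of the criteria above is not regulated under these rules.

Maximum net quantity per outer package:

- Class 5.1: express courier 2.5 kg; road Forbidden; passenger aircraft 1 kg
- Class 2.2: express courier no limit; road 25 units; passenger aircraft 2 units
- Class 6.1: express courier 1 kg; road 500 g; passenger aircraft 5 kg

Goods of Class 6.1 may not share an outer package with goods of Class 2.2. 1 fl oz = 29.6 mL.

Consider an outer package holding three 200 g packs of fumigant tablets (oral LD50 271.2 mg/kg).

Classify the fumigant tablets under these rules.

With oral LD50 271.2 mg/kg (≤ 500 mg/kg), the fumigant tablets fall in Class 6.1.

Class 6.1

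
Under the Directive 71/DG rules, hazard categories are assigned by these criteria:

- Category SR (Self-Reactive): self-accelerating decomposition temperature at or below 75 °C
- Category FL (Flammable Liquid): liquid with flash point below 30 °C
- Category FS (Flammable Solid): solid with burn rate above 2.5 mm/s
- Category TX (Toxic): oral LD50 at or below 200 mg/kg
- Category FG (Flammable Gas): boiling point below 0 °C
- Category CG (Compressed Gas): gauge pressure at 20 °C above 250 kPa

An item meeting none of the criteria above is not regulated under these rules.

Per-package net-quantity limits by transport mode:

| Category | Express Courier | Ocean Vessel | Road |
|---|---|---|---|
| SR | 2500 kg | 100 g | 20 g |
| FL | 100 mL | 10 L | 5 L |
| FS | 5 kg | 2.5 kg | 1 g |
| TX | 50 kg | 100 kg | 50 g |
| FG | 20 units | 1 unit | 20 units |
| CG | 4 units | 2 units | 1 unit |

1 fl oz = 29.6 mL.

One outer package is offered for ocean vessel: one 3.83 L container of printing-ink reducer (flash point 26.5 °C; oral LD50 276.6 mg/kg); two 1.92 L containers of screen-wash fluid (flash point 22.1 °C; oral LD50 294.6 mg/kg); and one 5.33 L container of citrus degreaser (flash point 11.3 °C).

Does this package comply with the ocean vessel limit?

No

With flash point 26.5 °C (< 30 °C), the printing-ink reducer falls in Category FL.
Flash point 22.1 °C meets the Category FL criterion (Flammable Liquid), so the screen-wash fluid is Category FL.
With flash point 11.3 °C (< 30 °C), the citrus degreaser falls in Category FL.
Category FL net quantity: 3.83 L + (two 1.92 L containers = 3.84 L) + 5.33 L = 13 L.
That exceeds the Category FL ocean vessel limit of 10 L.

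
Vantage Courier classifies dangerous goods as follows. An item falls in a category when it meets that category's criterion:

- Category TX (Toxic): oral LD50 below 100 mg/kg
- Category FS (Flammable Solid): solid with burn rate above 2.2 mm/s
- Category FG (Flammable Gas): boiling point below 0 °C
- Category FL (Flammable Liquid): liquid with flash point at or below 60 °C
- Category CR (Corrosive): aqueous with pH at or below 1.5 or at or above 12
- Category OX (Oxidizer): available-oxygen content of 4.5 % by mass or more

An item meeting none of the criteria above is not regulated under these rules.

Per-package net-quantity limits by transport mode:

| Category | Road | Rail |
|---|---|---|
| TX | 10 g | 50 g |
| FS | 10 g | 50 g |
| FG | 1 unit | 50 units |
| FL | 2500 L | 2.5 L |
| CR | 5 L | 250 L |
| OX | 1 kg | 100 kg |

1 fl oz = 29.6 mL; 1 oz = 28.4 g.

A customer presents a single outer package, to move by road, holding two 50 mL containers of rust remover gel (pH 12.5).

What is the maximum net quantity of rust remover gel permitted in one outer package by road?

pH 12.5 meets the Category CR criterion (Corrosive), so the rust remover gel is Category CR.
The road limit for Category CR is 5 L.

5 L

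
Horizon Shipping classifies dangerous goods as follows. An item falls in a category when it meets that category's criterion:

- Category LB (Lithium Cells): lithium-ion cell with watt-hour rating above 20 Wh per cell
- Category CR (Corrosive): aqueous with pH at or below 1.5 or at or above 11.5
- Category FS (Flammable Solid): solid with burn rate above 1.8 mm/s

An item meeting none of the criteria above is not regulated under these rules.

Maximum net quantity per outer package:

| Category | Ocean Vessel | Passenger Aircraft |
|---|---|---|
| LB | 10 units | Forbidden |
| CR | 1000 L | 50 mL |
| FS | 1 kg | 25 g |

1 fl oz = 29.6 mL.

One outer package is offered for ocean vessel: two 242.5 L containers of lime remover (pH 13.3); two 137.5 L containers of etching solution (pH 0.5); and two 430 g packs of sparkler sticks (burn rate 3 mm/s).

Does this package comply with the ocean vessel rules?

pH 13.3 meets the Category CR criterion (Corrosive), so the lime remover is Category CR.
The etching solution has pH 0.5, which is ≤ 1.5, so it is Category CR (Corrosive).
Burn rate 3 mm/s meets the Category FS criterion (Flammable Solid), so the sparkler sticks are Category FS.
Category CR net quantity: (two 242.5 L containers = 485 L) + (two 137.5 L containers = 275 L) = 760 L.
760 L ≤ 1000 L (ocean vessel limit, Category CR) — within limit.
Category FS quantity: two 430 g packs = 860 g.
860 g is within the ocean vessel limit of 1 kg for Category FS.
Every hazard category is within its ocean vessel limit and no segregation rule is violated.

Yes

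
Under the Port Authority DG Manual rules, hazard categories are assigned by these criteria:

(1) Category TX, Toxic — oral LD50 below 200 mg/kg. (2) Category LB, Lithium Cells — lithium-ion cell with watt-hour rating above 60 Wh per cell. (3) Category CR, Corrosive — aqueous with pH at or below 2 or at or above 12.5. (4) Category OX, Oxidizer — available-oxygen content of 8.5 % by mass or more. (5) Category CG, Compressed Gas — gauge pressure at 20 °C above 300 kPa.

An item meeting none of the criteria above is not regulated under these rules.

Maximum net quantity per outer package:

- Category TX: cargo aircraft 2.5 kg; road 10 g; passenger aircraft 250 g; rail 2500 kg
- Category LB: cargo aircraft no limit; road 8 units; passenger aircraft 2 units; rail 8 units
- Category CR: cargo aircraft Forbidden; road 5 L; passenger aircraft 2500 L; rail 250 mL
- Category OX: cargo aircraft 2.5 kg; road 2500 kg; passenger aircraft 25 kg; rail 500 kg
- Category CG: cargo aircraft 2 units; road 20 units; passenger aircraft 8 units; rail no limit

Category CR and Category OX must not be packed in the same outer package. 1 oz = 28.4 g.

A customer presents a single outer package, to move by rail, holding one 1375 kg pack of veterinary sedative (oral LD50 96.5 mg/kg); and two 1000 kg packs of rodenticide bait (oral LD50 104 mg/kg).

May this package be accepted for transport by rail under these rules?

Veterinary sedative: oral LD50 96.5 mg/kg < 200 mg/kg → Category TX (Toxic).
The rodenticide bait has oral LD50 104 mg/kg, which is < 200 mg/kg, so it is Category TX (Toxic).
Total Category TX: 1375 kg + (two 1000 kg packs = 2000 kg) = 3375 kg.
3375 kg exceeds the rail limit of 2500 kg for Category TX.

No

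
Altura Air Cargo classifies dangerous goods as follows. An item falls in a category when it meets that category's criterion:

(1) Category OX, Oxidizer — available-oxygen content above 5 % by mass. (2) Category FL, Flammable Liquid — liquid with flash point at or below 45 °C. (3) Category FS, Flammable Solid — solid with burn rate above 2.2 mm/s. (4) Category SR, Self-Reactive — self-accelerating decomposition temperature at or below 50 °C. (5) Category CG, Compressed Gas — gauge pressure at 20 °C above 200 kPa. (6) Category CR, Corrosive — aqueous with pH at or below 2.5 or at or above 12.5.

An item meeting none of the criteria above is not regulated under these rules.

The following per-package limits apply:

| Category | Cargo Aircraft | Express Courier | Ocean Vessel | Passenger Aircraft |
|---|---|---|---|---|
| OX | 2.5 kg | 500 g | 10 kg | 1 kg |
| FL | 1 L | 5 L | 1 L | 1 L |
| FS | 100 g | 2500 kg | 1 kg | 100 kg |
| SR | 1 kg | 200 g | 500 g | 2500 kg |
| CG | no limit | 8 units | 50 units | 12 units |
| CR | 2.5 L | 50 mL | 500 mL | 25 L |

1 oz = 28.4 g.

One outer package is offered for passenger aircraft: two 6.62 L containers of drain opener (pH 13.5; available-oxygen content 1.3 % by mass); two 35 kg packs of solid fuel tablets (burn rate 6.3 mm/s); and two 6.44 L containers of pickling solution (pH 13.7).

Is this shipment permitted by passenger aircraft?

No

The drain opener has pH 13.5, which is ≥ 12.5, so it is Category CR (Corrosive).
The solid fuel tablets have burn rate 6.3 mm/s, which is > 2.2 mm/s, so they are Category FS (Flammable Solid).
pH 13.7 meets the Category CR criterion (Corrosive), so the pickling solution is Category CR.
Total Category CR: (two 6.62 L containers = 13.24 L) + (two 6.44 L containers = 12.88 L) = 26.12 L.
26.12 L > 25 L (passenger aircraft limit, Category CR) — over the limit.
Category FS quantity: two 35 kg packs = 70 kg.
70 kg is within the passenger aircraft limit of 100 kg for Category FS.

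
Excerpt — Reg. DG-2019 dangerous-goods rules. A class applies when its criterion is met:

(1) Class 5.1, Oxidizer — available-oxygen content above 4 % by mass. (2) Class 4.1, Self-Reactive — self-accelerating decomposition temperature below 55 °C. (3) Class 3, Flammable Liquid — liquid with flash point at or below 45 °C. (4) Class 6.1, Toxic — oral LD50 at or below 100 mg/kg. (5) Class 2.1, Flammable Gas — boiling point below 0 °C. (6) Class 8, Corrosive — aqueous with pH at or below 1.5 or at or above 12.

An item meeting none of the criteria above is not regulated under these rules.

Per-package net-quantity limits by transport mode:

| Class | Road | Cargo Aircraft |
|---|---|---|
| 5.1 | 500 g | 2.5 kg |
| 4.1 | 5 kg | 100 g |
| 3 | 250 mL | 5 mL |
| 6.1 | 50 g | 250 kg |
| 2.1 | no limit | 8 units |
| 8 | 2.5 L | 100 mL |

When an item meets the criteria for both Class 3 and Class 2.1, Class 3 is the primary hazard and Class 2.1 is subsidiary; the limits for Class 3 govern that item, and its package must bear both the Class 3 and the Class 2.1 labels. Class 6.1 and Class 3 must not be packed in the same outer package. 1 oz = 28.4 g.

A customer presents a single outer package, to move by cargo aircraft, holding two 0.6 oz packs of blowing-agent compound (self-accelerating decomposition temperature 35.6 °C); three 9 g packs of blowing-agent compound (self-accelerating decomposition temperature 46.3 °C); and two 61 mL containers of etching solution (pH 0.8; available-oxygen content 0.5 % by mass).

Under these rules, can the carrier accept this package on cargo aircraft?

With self-accelerating decomposition temperature 35.6 °C (< 55 °C), the blowing-agent compound falls in Class 4.1.
Self-accelerating decomposition temperature 46.3 °C meets the Class 4.1 criterion (Self-Reactive), so the blowing-agent compound is Class 4.1.
pH 0.8 meets the Class 8 criterion (Corrosive), so the etching solution is Class 8.
Total Class 4.1: (two 0.6 oz packs = 34.08 g) + (three 9 g packs = 27 g) = 61.08 g.
61.08 g is within the cargo aircraft limit of 100 g for Class 4.1.
Class 8 quantity: two 61 mL containers = 122 mL.
That exceeds the Class 8 cargo aircraft limit of 100 mL.
The segregation rule (Class 6.1 with Class 3) does not apply to Class 4.1 with Class 8.

No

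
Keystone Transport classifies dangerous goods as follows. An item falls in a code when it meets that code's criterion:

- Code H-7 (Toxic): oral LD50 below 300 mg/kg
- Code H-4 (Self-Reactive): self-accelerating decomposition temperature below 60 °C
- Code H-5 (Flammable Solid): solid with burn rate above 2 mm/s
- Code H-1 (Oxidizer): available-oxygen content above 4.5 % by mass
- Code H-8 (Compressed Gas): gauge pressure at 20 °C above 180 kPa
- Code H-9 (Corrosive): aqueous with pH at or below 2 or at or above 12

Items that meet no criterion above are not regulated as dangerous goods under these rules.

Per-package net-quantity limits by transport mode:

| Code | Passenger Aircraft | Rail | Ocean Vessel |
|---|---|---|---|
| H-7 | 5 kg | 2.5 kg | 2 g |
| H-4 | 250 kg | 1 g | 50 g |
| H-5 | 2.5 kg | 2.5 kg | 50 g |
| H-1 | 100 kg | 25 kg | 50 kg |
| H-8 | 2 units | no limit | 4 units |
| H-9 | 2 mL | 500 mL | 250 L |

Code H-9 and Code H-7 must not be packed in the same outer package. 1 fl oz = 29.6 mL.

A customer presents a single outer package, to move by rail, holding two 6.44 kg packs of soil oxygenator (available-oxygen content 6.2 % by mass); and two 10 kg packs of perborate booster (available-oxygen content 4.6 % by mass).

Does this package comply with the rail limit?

The soil oxygenator has available-oxygen content 6.2 % by mass, which is > 4.5 % by mass, so it is Code H-1 (Oxidizer).
Perborate booster: available-oxygen content 4.6 % by mass > 4.5 % by mass → Code H-1 (Oxidizer).
Code H-1 net quantity: (two 6.44 kg packs = 12.88 kg) + (two 10 kg packs = 20 kg) = 32.88 kg.
32.88 kg > 25 kg (rail limit, Code H-1) — over the limit.

No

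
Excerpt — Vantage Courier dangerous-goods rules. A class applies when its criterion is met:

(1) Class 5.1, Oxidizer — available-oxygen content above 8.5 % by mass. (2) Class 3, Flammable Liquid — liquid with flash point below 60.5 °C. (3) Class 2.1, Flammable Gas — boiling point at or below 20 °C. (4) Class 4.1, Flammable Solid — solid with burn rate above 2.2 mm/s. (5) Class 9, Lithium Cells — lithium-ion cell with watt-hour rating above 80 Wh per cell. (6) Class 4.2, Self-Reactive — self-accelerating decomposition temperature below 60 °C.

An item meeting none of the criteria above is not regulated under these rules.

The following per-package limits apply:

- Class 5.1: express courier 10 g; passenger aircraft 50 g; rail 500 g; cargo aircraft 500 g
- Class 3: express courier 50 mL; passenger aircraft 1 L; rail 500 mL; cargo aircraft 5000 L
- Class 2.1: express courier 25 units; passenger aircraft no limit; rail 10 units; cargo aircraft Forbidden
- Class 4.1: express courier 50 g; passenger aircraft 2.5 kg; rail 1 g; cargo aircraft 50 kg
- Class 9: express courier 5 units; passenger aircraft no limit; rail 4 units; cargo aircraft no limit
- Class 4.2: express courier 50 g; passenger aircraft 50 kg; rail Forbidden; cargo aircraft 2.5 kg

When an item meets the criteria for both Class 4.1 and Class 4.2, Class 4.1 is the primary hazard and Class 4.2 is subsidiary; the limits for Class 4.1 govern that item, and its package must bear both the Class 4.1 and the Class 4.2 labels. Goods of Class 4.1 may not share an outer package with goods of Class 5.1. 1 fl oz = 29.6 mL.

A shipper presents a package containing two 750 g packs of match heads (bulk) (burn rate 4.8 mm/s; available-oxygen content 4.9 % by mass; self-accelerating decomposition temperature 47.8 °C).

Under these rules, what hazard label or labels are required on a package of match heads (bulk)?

Class 4.1 and 4.2

Burn rate 4.8 mm/s meets the Class 4.1 criterion (Flammable Solid), so the match heads (bulk) are Class 4.1.
The match heads (bulk) have self-accelerating decomposition temperature 47.8 °C, which is < 60 °C, so they are Class 4.2 (Self-Reactive).
By the precedence rule Class 4.1 is primary and Class 4.2 is subsidiary, and that rule requires both labels on the package.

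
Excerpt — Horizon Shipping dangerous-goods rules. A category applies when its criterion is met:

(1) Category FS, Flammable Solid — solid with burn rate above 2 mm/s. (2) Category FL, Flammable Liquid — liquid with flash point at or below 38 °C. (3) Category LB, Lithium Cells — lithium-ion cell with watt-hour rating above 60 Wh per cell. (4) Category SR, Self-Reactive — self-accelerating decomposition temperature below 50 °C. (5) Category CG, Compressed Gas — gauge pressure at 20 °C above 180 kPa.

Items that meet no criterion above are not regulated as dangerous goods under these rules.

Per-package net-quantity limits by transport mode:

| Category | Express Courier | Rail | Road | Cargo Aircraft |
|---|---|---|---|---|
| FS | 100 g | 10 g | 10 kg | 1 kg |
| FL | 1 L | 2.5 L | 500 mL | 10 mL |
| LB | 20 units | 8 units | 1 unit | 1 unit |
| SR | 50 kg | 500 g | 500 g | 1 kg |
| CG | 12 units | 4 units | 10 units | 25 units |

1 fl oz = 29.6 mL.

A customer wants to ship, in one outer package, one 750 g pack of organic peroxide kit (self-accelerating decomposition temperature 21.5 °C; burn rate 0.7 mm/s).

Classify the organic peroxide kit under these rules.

Category SR

Self-accelerating decomposition temperature 21.5 °C meets the Category SR criterion (Self-Reactive), so the organic peroxide kit is Category SR.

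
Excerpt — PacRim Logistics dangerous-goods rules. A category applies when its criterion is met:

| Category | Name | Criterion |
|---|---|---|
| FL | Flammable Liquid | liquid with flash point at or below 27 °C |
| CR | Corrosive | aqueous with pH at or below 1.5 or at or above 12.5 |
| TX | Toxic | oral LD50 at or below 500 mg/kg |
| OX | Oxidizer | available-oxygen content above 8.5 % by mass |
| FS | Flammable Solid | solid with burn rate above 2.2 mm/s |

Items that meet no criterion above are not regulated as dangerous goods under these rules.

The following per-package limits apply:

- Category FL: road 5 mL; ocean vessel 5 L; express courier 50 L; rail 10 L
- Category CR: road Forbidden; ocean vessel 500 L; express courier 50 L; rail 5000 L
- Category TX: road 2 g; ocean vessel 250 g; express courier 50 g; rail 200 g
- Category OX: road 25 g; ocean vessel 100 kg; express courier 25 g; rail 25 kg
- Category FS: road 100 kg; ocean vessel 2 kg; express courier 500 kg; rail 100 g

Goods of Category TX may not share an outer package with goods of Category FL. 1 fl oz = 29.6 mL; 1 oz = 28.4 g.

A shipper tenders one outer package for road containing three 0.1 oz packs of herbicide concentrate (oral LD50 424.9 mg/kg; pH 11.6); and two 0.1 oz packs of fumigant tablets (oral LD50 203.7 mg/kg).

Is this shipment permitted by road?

No

Oral LD50 424.9 mg/kg meets the Category TX criterion (Toxic), so the herbicide concentrate is Category TX.
With oral LD50 203.7 mg/kg (≤ 500 mg/kg), the fumigant tablets fall in Category TX.
Category TX net quantity: (three 0.1 oz packs = 8.52 g) + (two 0.1 oz packs = 5.68 g) = 14.2 g.
That exceeds the Category TX road limit of 2 g.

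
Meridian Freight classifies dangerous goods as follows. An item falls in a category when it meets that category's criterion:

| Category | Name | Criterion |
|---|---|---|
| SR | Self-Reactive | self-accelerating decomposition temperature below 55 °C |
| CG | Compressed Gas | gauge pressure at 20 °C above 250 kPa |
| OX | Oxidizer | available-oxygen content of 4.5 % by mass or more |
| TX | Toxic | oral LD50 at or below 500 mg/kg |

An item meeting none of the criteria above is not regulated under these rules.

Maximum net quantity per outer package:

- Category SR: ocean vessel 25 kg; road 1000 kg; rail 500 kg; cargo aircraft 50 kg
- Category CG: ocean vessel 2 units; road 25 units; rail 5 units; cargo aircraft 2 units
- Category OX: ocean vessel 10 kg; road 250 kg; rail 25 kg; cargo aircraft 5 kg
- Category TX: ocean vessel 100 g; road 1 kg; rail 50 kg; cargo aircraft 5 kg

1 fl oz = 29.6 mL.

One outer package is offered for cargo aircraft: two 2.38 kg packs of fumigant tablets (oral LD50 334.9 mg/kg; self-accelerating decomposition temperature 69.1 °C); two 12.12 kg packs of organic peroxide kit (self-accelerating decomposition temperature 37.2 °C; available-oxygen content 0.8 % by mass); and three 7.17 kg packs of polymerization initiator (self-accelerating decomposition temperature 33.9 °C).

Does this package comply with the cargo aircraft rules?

The fumigant tablets have oral LD50 334.9 mg/kg, which is ≤ 500 mg/kg, so they are Category TX (Toxic).
Organic peroxide kit: self-accelerating decomposition temperature 37.2 °C < 55 °C → Category SR (Self-Reactive).
Self-accelerating decomposition temperature 33.9 °C meets the Category SR criterion (Self-Reactive), so the polymerization initiator is Category SR.
Category SR net quantity: (two 12.12 kg packs = 24.24 kg) + (three 7.17 kg packs = 21.51 kg) = 45.75 kg.
That is within the Category SR cargo aircraft limit of 50 kg.
Category TX quantity: two 2.38 kg packs = 4.76 kg.
That is within the Category TX cargo aircraft limit of 5 kg.
Every hazard category is within its cargo aircraft limit and no segregation rule is violated.

Yes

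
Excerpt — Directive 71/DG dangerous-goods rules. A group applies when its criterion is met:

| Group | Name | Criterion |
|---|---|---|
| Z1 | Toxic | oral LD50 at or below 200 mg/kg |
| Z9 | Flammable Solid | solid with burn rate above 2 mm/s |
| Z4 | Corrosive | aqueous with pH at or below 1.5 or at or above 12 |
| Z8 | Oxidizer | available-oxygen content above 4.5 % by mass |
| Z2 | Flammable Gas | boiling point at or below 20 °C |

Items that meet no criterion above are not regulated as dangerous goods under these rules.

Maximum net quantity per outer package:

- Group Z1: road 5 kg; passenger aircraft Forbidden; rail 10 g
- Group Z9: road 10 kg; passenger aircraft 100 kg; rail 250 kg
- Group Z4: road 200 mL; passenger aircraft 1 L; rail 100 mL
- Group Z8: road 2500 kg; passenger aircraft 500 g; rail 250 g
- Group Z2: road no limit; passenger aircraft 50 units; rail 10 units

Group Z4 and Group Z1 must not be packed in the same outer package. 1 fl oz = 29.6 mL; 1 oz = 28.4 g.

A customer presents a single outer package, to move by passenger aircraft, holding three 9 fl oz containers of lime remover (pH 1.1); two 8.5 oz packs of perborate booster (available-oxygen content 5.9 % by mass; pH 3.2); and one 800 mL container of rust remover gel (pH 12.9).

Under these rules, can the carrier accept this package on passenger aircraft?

With pH 1.1 (≤ 1.5), the lime remover falls in Group Z4.
With available-oxygen content 5.9 % by mass (> 4.5 % by mass), the perborate booster falls in Group Z8.
The rust remover gel has pH 12.9, which is ≥ 12, so it is Group Z4 (Corrosive).
Group Z4 net quantity: (three 9 fl oz containers = 799.2 mL) + 800 mL = 1599.2 mL.
1599.2 mL > 1 L (passenger aircraft limit, Group Z4) — over the limit.
Group Z8 quantity: two 8.5 oz packs = 482.8 g.
482.8 g ≤ 500 g (passenger aircraft limit, Group Z8) — within limit.
The segregation rule (Group Z4 with Group Z1) does not apply to Group Z4 with Group Z8.

No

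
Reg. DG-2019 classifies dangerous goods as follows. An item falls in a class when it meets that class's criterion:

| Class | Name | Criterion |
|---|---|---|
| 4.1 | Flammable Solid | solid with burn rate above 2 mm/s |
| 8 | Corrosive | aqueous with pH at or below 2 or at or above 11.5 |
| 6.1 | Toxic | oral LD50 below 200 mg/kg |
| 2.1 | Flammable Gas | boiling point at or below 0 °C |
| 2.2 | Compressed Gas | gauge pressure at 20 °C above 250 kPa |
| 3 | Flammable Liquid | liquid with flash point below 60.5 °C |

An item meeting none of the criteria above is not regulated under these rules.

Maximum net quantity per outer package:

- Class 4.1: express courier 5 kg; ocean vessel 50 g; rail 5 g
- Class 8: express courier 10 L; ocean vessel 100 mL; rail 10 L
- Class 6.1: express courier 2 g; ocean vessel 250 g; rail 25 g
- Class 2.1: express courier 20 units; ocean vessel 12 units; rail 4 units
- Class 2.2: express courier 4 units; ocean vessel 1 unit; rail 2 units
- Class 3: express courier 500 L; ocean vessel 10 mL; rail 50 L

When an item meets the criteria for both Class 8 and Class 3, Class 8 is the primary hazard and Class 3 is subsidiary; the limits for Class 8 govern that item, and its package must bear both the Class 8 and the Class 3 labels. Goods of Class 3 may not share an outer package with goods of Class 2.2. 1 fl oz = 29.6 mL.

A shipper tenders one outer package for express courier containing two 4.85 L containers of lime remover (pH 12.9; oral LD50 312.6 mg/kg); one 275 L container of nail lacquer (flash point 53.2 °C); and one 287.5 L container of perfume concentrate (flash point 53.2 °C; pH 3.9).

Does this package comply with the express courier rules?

No

pH 12.9 meets the Class 8 criterion (Corrosive), so the lime remover is Class 8.
Nail lacquer: flash point 53.2 °C < 60.5 °C → Class 3 (Flammable Liquid).
Perfume concentrate: flash point 53.2 °C < 60.5 °C → Class 3 (Flammable Liquid).
Total Class 3: 275 L + 287.5 L = 562.5 L.
562.5 L exceeds the express courier limit of 500 L for Class 3.
Class 8 quantity: two 4.85 L containers = 9.7 L.
That is within the Class 8 express courier limit of 10 L.
The segregation rule (Class 3 with Class 2.2) does not apply to Class 3 with Class 8.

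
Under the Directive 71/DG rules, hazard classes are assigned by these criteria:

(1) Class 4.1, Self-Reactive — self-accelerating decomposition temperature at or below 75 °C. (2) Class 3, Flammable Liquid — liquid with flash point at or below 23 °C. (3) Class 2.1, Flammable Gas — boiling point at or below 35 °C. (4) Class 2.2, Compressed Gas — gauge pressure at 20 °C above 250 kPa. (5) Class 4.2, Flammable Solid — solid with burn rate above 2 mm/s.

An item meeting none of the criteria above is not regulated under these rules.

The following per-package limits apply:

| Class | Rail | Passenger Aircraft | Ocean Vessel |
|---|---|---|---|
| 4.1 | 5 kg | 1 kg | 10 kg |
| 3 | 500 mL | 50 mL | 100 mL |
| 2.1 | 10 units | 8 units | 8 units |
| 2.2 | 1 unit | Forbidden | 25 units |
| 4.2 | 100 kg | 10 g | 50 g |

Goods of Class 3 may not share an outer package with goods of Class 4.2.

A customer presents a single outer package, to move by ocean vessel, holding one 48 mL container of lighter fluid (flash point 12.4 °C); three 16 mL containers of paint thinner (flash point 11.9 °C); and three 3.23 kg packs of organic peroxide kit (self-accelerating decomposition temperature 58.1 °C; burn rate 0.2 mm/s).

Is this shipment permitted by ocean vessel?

Yes

Flash point 12.4 °C meets the Class 3 criterion (Flammable Liquid), so the lighter fluid is Class 3.
Flash point 11.9 °C meets the Class 3 criterion (Flammable Liquid), so the paint thinner is Class 3.
Organic peroxide kit: self-accelerating decomposition temperature 58.1 °C ≤ 75 °C → Class 4.1 (Self-Reactive).
Class 3 net quantity: 48 mL + (three 16 mL containers = 48 mL) = 96 mL.
96 mL is within the ocean vessel limit of 100 mL for Class 3.
Class 4.1 quantity: three 3.23 kg packs = 9.69 kg.
9.69 kg is within the ocean vessel limit of 10 kg for Class 4.1.
The segregation rule (Class 3 with Class 4.2) does not apply to Class 3 with Class 4.1.
Every hazard class is within its ocean vessel limit and no segregation rule is violated.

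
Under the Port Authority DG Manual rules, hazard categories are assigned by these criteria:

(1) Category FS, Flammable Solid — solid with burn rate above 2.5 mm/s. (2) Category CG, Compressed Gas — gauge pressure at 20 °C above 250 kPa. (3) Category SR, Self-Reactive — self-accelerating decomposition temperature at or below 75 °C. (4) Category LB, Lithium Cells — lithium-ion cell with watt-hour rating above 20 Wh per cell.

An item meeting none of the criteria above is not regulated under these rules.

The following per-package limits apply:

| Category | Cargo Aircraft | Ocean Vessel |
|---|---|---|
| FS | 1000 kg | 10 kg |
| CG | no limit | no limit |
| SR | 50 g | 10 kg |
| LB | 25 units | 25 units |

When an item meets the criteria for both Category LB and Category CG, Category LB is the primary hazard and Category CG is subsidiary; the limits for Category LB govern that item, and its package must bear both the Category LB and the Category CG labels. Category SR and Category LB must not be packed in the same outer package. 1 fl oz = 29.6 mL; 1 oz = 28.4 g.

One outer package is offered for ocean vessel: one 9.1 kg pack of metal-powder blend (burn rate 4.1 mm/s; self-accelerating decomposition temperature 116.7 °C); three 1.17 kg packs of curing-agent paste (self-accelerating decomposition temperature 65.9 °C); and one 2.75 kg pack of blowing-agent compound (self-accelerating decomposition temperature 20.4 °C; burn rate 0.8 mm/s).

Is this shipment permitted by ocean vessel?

Yes

Metal-powder blend: burn rate 4.1 mm/s > 2.5 mm/s → Category FS (Flammable Solid).
With self-accelerating decomposition temperature 65.9 °C (≤ 75 °C), the curing-agent paste falls in Category SR.
The blowing-agent compound has self-accelerating decomposition temperature 20.4 °C, which is ≤ 75 °C, so it is Category SR (Self-Reactive).
Category SR net quantity: (three 1.17 kg packs = 3.51 kg) + 2.75 kg = 6.26 kg.
That is within the Category SR ocean vessel limit of 10 kg.
Category FS quantity: 9.1 kg.
9.1 kg ≤ 10 kg (ocean vessel limit, Category FS) — within limit.
The segregation rule (Category SR with Category LB) does not apply to Category SR with Category FS.
Every hazard category is within its ocean vessel limit and no segregation rule is violated.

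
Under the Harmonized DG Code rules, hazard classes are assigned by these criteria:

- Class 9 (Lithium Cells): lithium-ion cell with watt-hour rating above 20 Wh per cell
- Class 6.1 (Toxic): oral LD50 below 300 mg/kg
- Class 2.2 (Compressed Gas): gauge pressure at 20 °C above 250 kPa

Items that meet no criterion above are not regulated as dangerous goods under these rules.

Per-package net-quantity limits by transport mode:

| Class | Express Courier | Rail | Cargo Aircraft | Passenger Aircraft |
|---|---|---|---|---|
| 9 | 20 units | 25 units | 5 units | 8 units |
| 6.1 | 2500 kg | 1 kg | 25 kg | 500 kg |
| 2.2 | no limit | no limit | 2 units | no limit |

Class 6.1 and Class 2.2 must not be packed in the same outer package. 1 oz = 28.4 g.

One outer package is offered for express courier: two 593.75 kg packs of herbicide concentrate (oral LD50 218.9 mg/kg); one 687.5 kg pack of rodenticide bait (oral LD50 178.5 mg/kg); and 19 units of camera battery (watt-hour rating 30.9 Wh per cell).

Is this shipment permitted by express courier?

Yes

Oral LD50 218.9 mg/kg meets the Class 6.1 criterion (Toxic), so the herbicide concentrate is Class 6.1.
With oral LD50 178.5 mg/kg (< 300 mg/kg), the rodenticide bait falls in Class 6.1.
Watt-hour rating 30.9 Wh per cell meets the Class 9 criterion (Lithium Cells), so the camera battery is Class 9.
Class 6.1 net quantity: (two 593.75 kg packs = 1187.5 kg) + 687.5 kg = 1875 kg.
That is within the Class 6.1 express courier limit of 2500 kg.
Class 9 quantity: 19 units.
That is within the Class 9 express courier limit of 20 units.
The segregation rule (Class 6.1 with Class 2.2) does not apply to Class 6.1 with Class 9.
Every hazard class is within its express courier limit and no segregation rule is violated.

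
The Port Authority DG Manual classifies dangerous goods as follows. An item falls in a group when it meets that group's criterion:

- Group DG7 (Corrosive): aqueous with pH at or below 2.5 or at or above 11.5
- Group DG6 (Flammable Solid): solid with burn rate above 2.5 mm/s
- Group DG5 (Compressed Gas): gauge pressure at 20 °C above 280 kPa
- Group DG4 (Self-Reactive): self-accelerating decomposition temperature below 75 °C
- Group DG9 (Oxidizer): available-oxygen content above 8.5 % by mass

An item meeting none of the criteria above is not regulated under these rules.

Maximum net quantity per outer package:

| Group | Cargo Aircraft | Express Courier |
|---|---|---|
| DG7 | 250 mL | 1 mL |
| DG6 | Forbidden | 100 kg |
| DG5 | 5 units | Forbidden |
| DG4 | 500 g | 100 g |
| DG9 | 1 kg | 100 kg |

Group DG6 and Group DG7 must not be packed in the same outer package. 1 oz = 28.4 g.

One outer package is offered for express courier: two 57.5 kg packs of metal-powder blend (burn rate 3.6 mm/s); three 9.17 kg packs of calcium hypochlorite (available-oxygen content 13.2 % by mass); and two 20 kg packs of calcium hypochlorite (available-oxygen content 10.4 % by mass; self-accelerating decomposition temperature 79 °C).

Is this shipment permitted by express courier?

No

Burn rate 3.6 mm/s meets the Group DG6 criterion (Flammable Solid), so the metal-powder blend is Group DG6.
Available-oxygen content 13.2 % by mass meets the Group DG9 criterion (Oxidizer), so the calcium hypochlorite is Group DG9.
The calcium hypochlorite has available-oxygen content 10.4 % by mass, which is > 8.5 % by mass, so it is Group DG9 (Oxidizer).
Group DG9 net quantity: (three 9.17 kg packs = 27.51 kg) + (two 20 kg packs = 40 kg) = 67.51 kg.
67.51 kg is within the express courier limit of 100 kg for Group DG9.
Group DG6 quantity: two 57.5 kg packs = 115 kg.
115 kg exceeds the express courier limit of 100 kg for Group DG6.
The segregation rule (Group DG6 with Group DG7) does not apply to Group DG9 with Group DG6.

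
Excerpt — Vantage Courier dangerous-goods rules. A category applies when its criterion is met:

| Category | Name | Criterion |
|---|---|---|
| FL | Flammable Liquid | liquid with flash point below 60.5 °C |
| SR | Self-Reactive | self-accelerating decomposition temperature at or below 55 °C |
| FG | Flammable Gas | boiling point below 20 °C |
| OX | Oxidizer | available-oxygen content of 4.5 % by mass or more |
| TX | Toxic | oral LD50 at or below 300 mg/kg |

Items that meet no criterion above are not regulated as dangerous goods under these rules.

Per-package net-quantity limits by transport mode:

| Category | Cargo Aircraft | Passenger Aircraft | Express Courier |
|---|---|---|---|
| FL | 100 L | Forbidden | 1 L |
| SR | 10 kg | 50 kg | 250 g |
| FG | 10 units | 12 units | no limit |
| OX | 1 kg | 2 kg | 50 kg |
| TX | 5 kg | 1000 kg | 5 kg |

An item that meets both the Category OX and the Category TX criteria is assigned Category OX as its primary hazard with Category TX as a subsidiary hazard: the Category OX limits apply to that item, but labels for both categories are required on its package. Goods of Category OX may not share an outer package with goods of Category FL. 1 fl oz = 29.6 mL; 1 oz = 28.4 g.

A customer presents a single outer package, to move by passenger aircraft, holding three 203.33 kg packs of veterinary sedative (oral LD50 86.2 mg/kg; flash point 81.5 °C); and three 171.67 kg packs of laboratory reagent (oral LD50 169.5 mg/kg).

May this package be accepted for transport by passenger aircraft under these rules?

The veterinary sedative has oral LD50 86.2 mg/kg, which is ≤ 300 mg/kg, so it is Category TX (Toxic).
With oral LD50 169.5 mg/kg (≤ 300 mg/kg), the laboratory reagent falls in Category TX.
Total Category TX: (three 203.33 kg packs = 609.99 kg) + (three 171.67 kg packs = 515.01 kg) = 1125 kg.
That exceeds the Category TX passenger aircraft limit of 1000 kg.

No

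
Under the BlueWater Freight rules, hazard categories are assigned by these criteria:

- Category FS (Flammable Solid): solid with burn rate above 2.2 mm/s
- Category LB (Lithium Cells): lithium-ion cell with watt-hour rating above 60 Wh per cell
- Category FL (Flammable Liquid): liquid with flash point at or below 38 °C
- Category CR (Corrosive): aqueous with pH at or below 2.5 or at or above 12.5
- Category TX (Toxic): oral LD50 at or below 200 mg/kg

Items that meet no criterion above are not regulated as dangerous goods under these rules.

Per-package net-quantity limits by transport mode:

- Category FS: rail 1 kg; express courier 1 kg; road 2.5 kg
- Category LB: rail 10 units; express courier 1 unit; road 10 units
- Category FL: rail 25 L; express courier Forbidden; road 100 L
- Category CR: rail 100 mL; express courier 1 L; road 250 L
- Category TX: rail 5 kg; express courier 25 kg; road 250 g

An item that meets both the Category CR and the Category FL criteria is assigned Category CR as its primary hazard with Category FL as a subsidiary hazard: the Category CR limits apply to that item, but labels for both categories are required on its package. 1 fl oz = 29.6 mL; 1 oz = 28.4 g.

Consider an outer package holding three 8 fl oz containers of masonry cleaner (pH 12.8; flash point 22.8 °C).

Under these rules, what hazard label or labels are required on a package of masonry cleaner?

pH 12.8 meets the Category CR criterion (Corrosive), so the masonry cleaner is Category CR.
Masonry cleaner: flash point 22.8 °C ≤ 38 °C → Category FL (Flammable Liquid).
By the precedence rule Category CR is primary and Category FL is subsidiary, and that rule requires both labels on the package.

Category CR and FL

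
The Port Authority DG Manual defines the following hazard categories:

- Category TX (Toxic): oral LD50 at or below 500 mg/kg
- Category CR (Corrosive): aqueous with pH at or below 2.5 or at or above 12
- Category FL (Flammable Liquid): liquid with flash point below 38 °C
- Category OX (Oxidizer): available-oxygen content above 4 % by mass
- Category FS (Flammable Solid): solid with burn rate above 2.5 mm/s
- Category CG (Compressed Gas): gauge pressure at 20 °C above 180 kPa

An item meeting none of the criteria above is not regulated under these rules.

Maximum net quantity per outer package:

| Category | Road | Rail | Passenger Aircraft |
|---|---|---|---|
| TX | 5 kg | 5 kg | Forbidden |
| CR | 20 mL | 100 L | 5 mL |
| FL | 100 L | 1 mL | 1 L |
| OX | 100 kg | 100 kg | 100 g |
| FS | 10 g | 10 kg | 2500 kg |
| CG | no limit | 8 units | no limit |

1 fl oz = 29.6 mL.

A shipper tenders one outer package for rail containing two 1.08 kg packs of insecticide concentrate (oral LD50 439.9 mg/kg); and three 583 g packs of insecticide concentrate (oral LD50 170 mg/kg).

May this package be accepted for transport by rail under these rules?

Yes

With oral LD50 439.9 mg/kg (≤ 500 mg/kg), the insecticide concentrate falls in Category TX.
Insecticide concentrate: oral LD50 170 mg/kg ≤ 500 mg/kg → Category TX (Toxic).
Total Category TX: (two 1.08 kg packs = 2.16 kg) + (three 583 g packs = 1.749 kg) = 3.909 kg.
3.909 kg is within the rail limit of 5 kg for Category TX.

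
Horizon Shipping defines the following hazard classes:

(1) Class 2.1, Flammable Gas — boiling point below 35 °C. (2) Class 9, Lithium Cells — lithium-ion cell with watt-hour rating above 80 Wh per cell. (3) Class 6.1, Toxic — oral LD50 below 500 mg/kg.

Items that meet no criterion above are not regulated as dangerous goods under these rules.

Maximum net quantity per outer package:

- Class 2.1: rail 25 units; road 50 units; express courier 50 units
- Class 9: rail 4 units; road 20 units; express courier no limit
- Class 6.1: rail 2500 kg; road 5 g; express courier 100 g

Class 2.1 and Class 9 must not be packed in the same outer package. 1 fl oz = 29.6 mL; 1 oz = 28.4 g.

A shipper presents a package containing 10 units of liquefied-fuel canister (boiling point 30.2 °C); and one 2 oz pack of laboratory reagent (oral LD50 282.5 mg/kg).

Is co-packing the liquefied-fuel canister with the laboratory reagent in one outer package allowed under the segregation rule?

Yes

The liquefied-fuel canister has boiling point 30.2 °C, which is < 35 °C, so it is Class 2.1 (Flammable Gas).
The laboratory reagent has oral LD50 282.5 mg/kg, which is < 500 mg/kg, so it is Class 6.1 (Toxic).
No segregation rule bars Class 2.1 with Class 6.1.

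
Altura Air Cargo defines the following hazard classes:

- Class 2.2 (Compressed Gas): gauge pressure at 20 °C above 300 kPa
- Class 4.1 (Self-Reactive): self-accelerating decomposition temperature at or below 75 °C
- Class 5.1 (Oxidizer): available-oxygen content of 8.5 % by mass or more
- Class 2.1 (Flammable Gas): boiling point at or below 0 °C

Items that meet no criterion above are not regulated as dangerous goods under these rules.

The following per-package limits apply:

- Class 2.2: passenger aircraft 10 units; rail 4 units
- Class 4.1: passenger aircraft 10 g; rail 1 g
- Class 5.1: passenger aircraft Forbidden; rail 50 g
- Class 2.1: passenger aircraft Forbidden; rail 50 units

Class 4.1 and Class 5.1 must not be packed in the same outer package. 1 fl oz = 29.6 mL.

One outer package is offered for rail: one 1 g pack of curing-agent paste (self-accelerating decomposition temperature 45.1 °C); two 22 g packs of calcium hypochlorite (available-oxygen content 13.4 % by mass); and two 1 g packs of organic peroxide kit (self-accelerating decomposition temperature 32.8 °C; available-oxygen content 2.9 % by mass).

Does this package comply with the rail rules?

Curing-agent paste: self-accelerating decomposition temperature 45.1 °C ≤ 75 °C → Class 4.1 (Self-Reactive).
Calcium hypochlorite: available-oxygen content 13.4 % by mass ≥ 8.5 % by mass → Class 5.1 (Oxidizer).
With self-accelerating decomposition temperature 32.8 °C (≤ 75 °C), the organic peroxide kit falls in Class 4.1.
Total Class 4.1: 1 g + (two 1 g packs = 2 g) = 3 g.
That exceeds the Class 4.1 rail limit of 1 g.
Class 5.1 quantity: two 22 g packs = 44 g.
That is within the Class 5.1 rail limit of 50 g.
Class 4.1 and Class 5.1 may not share an outer package.

No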